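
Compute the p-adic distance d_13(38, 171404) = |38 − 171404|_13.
d_13(38, 171404) = 1/28561

Step 1 — x − y = 38 − 171404 = -171366. Step 2 — v_13(-171366) = 4 (factor: -171366 = −(13^4 · 6); the sign does not affect v_p). Step 3 — |x − y|_13 = 13^{-4} = 1/28561.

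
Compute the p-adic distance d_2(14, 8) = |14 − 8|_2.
d_2(14, 8) = 1/2

Step 1 — x − y = 14 − 8 = 6. Step 2 — v_2(6) = 1 (factor: 6 = (2^1 · 3); the sign does not affect v_p). Step 3 — |x − y|_2 = 2^{-1} = 1/2.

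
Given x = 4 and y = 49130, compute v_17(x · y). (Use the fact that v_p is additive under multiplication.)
v_17(196520) = 3

v_p(x) = 0 (factor: 4 = 17^0 · 4); v_p(y) = 3 (factor: 49130 = 17^3 · 10). Additivity: v_p(xy) = v_p(x) + v_p(y) = 0 + 3 = 3. (Direct check: xy = 196520 = 17^3 · (40).)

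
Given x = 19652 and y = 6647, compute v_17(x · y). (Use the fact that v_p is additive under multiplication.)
v_17(130626844) = 5

v_p(x) = 3 (factor: 19652 = 17^3 · 4); v_p(y) = 2 (factor: 6647 = 17^2 · 23). Additivity: v_p(xy) = v_p(x) + v_p(y) = 3 + 2 = 5. (Direct check: xy = 130626844 = 17^5 · (92).)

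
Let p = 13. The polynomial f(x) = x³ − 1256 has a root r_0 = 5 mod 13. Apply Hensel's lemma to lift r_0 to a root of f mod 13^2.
r_1 = 135 (mod 169)

Hensel: r_{i+1} = r_i − f(r_i)/f′(r_i) mod 13^{i+2}, where f′(x) = 3x². Iterate:
  r_0 = 5 (mod 13)
  r_1 = 135 (mod 169)
Final: r = 135 with f(r) ≡ 0 mod 13^2.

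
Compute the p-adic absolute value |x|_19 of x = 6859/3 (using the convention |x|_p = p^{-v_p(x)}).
|6859/3|_19 = 1/6859

Step 1 — compute v_19(x) by factoring powers of 19 out of the numerator and denominator: v_19(6859/3) = 3. Step 2 — apply |x|_p = p^{-v_p(x)} = 19^{-3} = 1/6859.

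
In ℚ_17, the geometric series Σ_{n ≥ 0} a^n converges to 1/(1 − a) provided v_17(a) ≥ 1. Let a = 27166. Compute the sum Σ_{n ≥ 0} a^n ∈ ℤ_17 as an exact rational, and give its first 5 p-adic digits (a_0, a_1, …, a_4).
Σ a^n = 1/(1 − a) = -1/27165;  first 5 digits = (1, 0, 9, 5, 13)

v_17(a) = 2 ≥ 1, so the series converges in ℤ_17 to 1/(1 − a) = 1/(1 − 27166) = -1/27165. Expand this rational in ℤ_17: compute digits iteratively via d_i = x_i mod 17, x_{i+1} = (x_i − d_i)/17. The first 5 digits are (1, 0, 9, 5, 13).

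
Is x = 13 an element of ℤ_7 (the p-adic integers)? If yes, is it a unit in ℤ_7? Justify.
x ∈ ℤ_7^× (unit); v_7(x) = 0

ℤ_7 = {x ∈ ℚ_7 : v_7(x) ≥ 0} and ℤ_7^× = {x ∈ ℤ_7 : v_7(x) = 0}. Here v_7(13) = v_7(num) − v_7(den) = 0; compare against these criteria.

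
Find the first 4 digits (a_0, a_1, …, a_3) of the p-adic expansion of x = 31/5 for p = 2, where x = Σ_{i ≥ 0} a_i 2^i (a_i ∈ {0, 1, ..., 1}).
(a_0, …, a_3) = (1, 1, 0, 0)

v_2(31/5) = 0 (numerator and denominator both coprime to 2), so x ∈ ℤ_2^×. Compute digits iteratively via a_i = x_i mod 2, x_{i+1} = (x_i − a_i)/2, with x_0 = x:
  x_0 = 31/5;  a_0 = 1;  x_1 = (x_0 − 1)/2 = 13/5
  x_1 = 13/5;  a_1 = 1;  x_2 = (x_1 − 1)/2 = 4/5
  x_2 = 4/5;  a_2 = 0;  x_3 = (x_2 − 0)/2 = 2/5
  x_3 = 2/5;  a_3 = 0;  x_4 = (x_3 − 0)/2 = 1/5
Digits: (1, 1, 0, 0).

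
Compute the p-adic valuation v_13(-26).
v_13(-26) = 1

v_13(n) is the largest exponent k such that 13^k divides n. Factor out: -26 = -13^1 · 2. (Sign doesn't affect v_p.) So v_13(-26) = 1.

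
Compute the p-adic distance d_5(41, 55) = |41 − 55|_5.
d_5(41, 55) = 1

Step 1 — x − y = 41 − 55 = -14. Step 2 — v_5(-14) = 0 (factor: -14 = −(5^0 · 14); the sign does not affect v_p). Step 3 — |x − y|_5 = 5^{0} = 1.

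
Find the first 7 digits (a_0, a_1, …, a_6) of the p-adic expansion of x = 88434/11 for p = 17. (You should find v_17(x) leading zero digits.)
(a_0, …, a_6) = (0, 0, 0, 14, 7, 15, 13)

v_17(88434/11) = 3, so a_0 = ... = a_2 = 0. Factor out: x = 17^3 · u with u = 18/11 a unit in ℤ_17. Expand u iteratively via a_{v+i} = u_i mod 17, u_{i+1} = (u_i − a_{v+i})/17:
  u_0 = 18/11;  a_3 = 14;  u_1 = (u_0 − 14)/17 = -8/11
  u_1 = -8/11;  a_4 = 7;  u_2 = (u_1 − 7)/17 = -5/11
  u_2 = -5/11;  a_5 = 15;  u_3 = (u_2 − 15)/17 = -10/11
  u_3 = -10/11;  a_6 = 13;  u_4 = (u_3 − 13)/17 = -9/11
Digits: (0, 0, 0, 14, 7, 15, 13).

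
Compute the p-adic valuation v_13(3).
v_13(3) = 0

v_13(n) is the largest exponent k such that 13^k divides n. Factor out: 3 = 13^0 · 3. (Sign doesn't affect v_p.) So v_13(3) = 0.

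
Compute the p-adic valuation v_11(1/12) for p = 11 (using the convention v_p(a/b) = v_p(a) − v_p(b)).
v_11(1/12) = 0

Factor powers of 11 from the numerator and denominator of the reduced fraction: 1 = 11^0 · 1 and 12 = 11^0 · 12. Apply v_p(a/b) = v_p(a) − v_p(b): v_11(1/12) = 0 − 0 = 0.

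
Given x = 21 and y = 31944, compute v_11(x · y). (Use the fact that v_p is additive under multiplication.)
v_11(670824) = 3

v_p(x) = 0 (factor: 21 = 11^0 · 21); v_p(y) = 3 (factor: 31944 = 11^3 · 24). Additivity: v_p(xy) = v_p(x) + v_p(y) = 0 + 3 = 3. (Direct check: xy = 670824 = 11^3 · (504).)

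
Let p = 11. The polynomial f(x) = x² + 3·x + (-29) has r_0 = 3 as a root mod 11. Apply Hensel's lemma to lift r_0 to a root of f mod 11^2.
r_1 = 58 (mod 121)

Hensel: r_{i+1} = r_i − f(r_i)·(f′(r_i))^{-1} mod 11^{i+2}, f′(x) = 2x + 3. Iterate:
  r_0 = 3 (mod 11)
  r_1 = 58 (mod 121)
Final: r = 58 satisfies f(r) ≡ 0 mod 11^2.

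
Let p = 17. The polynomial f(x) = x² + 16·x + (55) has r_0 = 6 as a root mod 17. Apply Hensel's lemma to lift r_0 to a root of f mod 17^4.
r_3 = 83510 (mod 83521)

Hensel: r_{i+1} = r_i − f(r_i)·(f′(r_i))^{-1} mod 17^{i+2}, f′(x) = 2x + 16. Iterate:
  r_0 = 6 (mod 17)
  r_1 = 278 (mod 289)
  r_2 = 4902 (mod 4913)
  r_3 = 83510 (mod 83521)
Final: r = 83510 satisfies f(r) ≡ 0 mod 17^4.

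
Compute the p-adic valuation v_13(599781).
v_13(599781) = 4

v_13(n) is the largest exponent k such that 13^k divides n. Factor out: 599781 = 13^4 · 21. (Sign doesn't affect v_p.) So v_13(599781) = 4.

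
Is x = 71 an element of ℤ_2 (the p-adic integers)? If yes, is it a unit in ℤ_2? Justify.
x ∈ ℤ_2^× (unit); v_2(x) = 0

ℤ_2 = {x ∈ ℚ_2 : v_2(x) ≥ 0} and ℤ_2^× = {x ∈ ℤ_2 : v_2(x) = 0}. Here v_2(71) = v_2(num) − v_2(den) = 0; compare against these criteria.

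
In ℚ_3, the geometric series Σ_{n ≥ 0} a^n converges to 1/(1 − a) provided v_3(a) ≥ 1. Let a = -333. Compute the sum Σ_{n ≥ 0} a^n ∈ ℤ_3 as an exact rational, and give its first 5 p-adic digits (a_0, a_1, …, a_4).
Σ a^n = 1/(1 − a) = 1/334;  first 5 digits = (1, 0, 2, 2, 2)

v_3(a) = 2 ≥ 1, so the series converges in ℤ_3 to 1/(1 − a) = 1/(1 − (-333)) = 1/334. Expand this rational in ℤ_3: compute digits iteratively via d_i = x_i mod 3, x_{i+1} = (x_i − d_i)/3. The first 5 digits are (1, 0, 2, 2, 2).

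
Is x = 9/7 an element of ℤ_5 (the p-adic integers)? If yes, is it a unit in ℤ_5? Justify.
x ∈ ℤ_5^× (unit); v_5(x) = 0

ℤ_5 = {x ∈ ℚ_5 : v_5(x) ≥ 0} and ℤ_5^× = {x ∈ ℤ_5 : v_5(x) = 0}. Here v_5(9/7) = v_5(num) − v_5(den) = 0; compare against these criteria.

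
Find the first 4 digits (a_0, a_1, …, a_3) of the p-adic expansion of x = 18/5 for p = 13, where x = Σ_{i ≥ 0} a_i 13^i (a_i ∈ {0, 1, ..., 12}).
(a_0, …, a_3) = (1, 8, 2, 5)

v_13(18/5) = 0 (numerator and denominator both coprime to 13), so x ∈ ℤ_13^×. Compute digits iteratively via a_i = x_i mod 13, x_{i+1} = (x_i − a_i)/13, with x_0 = x:
  x_0 = 18/5;  a_0 = 1;  x_1 = (x_0 − 1)/13 = 1/5
  x_1 = 1/5;  a_1 = 8;  x_2 = (x_1 − 8)/13 = -3/5
  x_2 = -3/5;  a_2 = 2;  x_3 = (x_2 − 2)/13 = -1/5
  x_3 = -1/5;  a_3 = 5;  x_4 = (x_3 − 5)/13 = -2/5
Digits: (1, 8, 2, 5).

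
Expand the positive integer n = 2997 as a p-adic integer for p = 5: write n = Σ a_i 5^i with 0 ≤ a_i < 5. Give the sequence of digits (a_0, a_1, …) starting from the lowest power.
(a_0, a_1, …) = (2, 4, 4, 3, 4)

Repeated division by 5 gives the digits low-to-high: 2997 = 2 + 4·5^1 + 4·5^2 + 3·5^3 + 4·5^4. Digit sequence: (2, 4, 4, 3, 4).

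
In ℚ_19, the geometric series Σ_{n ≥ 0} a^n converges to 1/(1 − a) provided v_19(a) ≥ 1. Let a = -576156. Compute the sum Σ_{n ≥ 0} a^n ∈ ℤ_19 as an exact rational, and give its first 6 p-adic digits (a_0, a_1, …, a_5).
Σ a^n = 1/(1 − a) = 1/576157;  first 6 digits = (1, 0, 0, 11, 14, 18)

v_19(a) = 3 ≥ 1, so the series converges in ℤ_19 to 1/(1 − a) = 1/(1 − (-576156)) = 1/576157. Expand this rational in ℤ_19: compute digits iteratively via d_i = x_i mod 19, x_{i+1} = (x_i − d_i)/19. The first 6 digits are (1, 0, 0, 11, 14, 18).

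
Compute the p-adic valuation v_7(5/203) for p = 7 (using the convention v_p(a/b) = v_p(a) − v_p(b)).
v_7(5/203) = -1

Factor powers of 7 from the numerator and denominator of the reduced fraction: 5 = 7^0 · 5 and 203 = 7^1 · 29. Apply v_p(a/b) = v_p(a) − v_p(b): v_7(5/203) = 0 − 1 = -1.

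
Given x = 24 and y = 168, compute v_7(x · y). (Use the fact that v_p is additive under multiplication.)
v_7(4032) = 1

v_p(x) = 0 (factor: 24 = 7^0 · 24); v_p(y) = 1 (factor: 168 = 7^1 · 24). Additivity: v_p(xy) = v_p(x) + v_p(y) = 0 + 1 = 1. (Direct check: xy = 4032 = 7^1 · (576).)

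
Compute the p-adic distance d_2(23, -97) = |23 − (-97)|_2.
d_2(23, -97) = 1/8

Step 1 — x − y = 23 − (-97) = 120. Step 2 — v_2(120) = 3 (factor: 120 = (2^3 · 15); the sign does not affect v_p). Step 3 — |x − y|_2 = 2^{-3} = 1/8.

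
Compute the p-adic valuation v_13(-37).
v_13(-37) = 0

v_13(n) is the largest exponent k such that 13^k divides n. Factor out: -37 = -13^0 · 37. (Sign doesn't affect v_p.) So v_13(-37) = 0.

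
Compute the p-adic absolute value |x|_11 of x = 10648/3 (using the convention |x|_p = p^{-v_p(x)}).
|10648/3|_11 = 1/1331

Step 1 — compute v_11(x) by factoring powers of 11 out of the numerator and denominator: v_11(10648/3) = 3. Step 2 — apply |x|_p = p^{-v_p(x)} = 11^{-3} = 1/1331.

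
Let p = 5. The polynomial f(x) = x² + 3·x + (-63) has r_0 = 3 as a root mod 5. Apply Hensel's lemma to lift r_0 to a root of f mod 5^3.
r_2 = 33 (mod 125)

Hensel: r_{i+1} = r_i − f(r_i)·(f′(r_i))^{-1} mod 5^{i+2}, f′(x) = 2x + 3. Iterate:
  r_0 = 3 (mod 5)
  r_1 = 8 (mod 25)
  r_2 = 33 (mod 125)
Final: r = 33 satisfies f(r) ≡ 0 mod 5^3.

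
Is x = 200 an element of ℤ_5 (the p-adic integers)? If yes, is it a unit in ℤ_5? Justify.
x ∈ ℤ_5 but not a unit; v_5(x) = 2 > 0

ℤ_5 = {x ∈ ℚ_5 : v_5(x) ≥ 0} and ℤ_5^× = {x ∈ ℤ_5 : v_5(x) = 0}. Here v_5(200) = v_5(num) − v_5(den) = 2; compare against these criteria.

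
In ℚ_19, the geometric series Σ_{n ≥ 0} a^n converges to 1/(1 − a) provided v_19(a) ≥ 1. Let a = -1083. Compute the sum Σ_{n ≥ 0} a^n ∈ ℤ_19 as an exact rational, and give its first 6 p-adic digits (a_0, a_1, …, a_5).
Σ a^n = 1/(1 − a) = 1/1084;  first 6 digits = (1, 0, 16, 18, 8, 0)

v_19(a) = 2 ≥ 1, so the series converges in ℤ_19 to 1/(1 − a) = 1/(1 − (-1083)) = 1/1084. Expand this rational in ℤ_19: compute digits iteratively via d_i = x_i mod 19, x_{i+1} = (x_i − d_i)/19. The first 6 digits are (1, 0, 16, 18, 8, 0).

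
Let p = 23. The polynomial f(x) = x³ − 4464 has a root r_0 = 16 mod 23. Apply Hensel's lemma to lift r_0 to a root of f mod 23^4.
r_3 = 226175 (mod 279841)

Hensel: r_{i+1} = r_i − f(r_i)/f′(r_i) mod 23^{i+2}, where f′(x) = 3x². Iterate:
  r_0 = 16 (mod 23)
  r_1 = 292 (mod 529)
  r_2 = 7169 (mod 12167)
  r_3 = 226175 (mod 279841)
Final: r = 226175 with f(r) ≡ 0 mod 23^4.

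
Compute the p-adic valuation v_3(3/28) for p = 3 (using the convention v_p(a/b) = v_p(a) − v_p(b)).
v_3(3/28) = 1

Factor powers of 3 from the numerator and denominator of the reduced fraction: 3 = 3^1 · 1 and 28 = 3^0 · 28. Apply v_p(a/b) = v_p(a) − v_p(b): v_3(3/28) = 1 − 0 = 1.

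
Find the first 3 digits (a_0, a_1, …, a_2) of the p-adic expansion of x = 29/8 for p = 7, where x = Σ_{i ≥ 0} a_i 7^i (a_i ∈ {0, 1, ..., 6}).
(a_0, …, a_2) = (1, 3, 4)

v_7(29/8) = 0 (numerator and denominator both coprime to 7), so x ∈ ℤ_7^×. Compute digits iteratively via a_i = x_i mod 7, x_{i+1} = (x_i − a_i)/7, with x_0 = x:
  x_0 = 29/8;  a_0 = 1;  x_1 = (x_0 − 1)/7 = 3/8
  x_1 = 3/8;  a_1 = 3;  x_2 = (x_1 − 3)/7 = -3/8
  x_2 = -3/8;  a_2 = 4;  x_3 = (x_2 − 4)/7 = -5/8
Digits: (1, 3, 4).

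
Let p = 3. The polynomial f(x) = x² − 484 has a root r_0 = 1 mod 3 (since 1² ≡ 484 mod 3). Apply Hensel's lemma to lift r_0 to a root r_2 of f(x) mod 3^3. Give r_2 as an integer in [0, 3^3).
r_2 = 22 (mod 27)

Hensel's recurrence: r_{i+1} = r_i − f(r_i)·(f′(r_i))^{-1} mod 3^{i+2}, with f′(x) = 2x. Iterate:
  r_0 = 1 (mod 3)
  r_1 = 4 (mod 9)
  r_2 = 22 (mod 27)
Final: r_2 = 22, and one checks f(r_2) ≡ 0 mod 3^3.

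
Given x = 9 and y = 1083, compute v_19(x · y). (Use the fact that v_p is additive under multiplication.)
v_19(9747) = 2

v_p(x) = 0 (factor: 9 = 19^0 · 9); v_p(y) = 2 (factor: 1083 = 19^2 · 3). Additivity: v_p(xy) = v_p(x) + v_p(y) = 0 + 2 = 2. (Direct check: xy = 9747 = 19^2 · (27).)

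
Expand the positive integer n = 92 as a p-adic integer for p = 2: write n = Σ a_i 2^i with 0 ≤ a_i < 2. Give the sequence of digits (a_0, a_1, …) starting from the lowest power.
(a_0, a_1, …) = (0, 0, 1, 1, 1, 0, 1)

Repeated division by 2 gives the digits low-to-high: 92 = 1·2^2 + 1·2^3 + 1·2^4 + 1·2^6. Digit sequence: (0, 0, 1, 1, 1, 0, 1).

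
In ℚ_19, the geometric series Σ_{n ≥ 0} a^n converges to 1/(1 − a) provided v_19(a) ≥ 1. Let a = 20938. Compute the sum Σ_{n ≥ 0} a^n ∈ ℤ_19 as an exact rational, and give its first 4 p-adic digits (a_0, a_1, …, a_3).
Σ a^n = 1/(1 − a) = -1/20937;  first 4 digits = (1, 0, 1, 3)

v_19(a) = 2 ≥ 1, so the series converges in ℤ_19 to 1/(1 − a) = 1/(1 − 20938) = -1/20937. Expand this rational in ℤ_19: compute digits iteratively via d_i = x_i mod 19, x_{i+1} = (x_i − d_i)/19. The first 4 digits are (1, 0, 1, 3).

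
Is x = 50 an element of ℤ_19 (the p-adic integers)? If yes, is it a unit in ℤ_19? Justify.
x ∈ ℤ_19^× (unit); v_19(x) = 0

ℤ_19 = {x ∈ ℚ_19 : v_19(x) ≥ 0} and ℤ_19^× = {x ∈ ℤ_19 : v_19(x) = 0}. Here v_19(50) = v_19(num) − v_19(den) = 0; compare against these criteria.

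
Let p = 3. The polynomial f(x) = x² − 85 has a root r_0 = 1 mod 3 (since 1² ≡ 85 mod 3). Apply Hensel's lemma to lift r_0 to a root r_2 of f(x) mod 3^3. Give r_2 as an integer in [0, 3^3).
r_2 = 25 (mod 27)

Hensel's recurrence: r_{i+1} = r_i − f(r_i)·(f′(r_i))^{-1} mod 3^{i+2}, with f′(x) = 2x. Iterate:
  r_0 = 1 (mod 3)
  r_1 = 7 (mod 9)
  r_2 = 25 (mod 27)
Final: r_2 = 25, and one checks f(r_2) ≡ 0 mod 3^3.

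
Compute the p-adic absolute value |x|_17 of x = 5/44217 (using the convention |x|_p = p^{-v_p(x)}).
|5/44217|_17 = 4913

Step 1 — compute v_17(x) by factoring powers of 17 out of the numerator and denominator: v_17(5/44217) = -3. Step 2 — apply |x|_p = p^{-v_p(x)} = 17^{3} = 4913.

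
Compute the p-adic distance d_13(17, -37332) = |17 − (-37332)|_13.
d_13(17, -37332) = 1/2197

Step 1 — x − y = 17 − (-37332) = 37349. Step 2 — v_13(37349) = 3 (factor: 37349 = (13^3 · 17); the sign does not affect v_p). Step 3 — |x − y|_13 = 13^{-3} = 1/2197.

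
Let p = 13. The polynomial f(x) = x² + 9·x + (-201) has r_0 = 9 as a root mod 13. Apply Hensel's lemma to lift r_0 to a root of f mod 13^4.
r_3 = 4104 (mod 28561)

Hensel: r_{i+1} = r_i − f(r_i)·(f′(r_i))^{-1} mod 13^{i+2}, f′(x) = 2x + 9. Iterate:
  r_0 = 9 (mod 13)
  r_1 = 48 (mod 169)
  r_2 = 1907 (mod 2197)
  r_3 = 4104 (mod 28561)
Final: r = 4104 satisfies f(r) ≡ 0 mod 13^4.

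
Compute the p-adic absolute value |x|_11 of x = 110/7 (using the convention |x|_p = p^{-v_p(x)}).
|110/7|_11 = 1/11

Step 1 — compute v_11(x) by factoring powers of 11 out of the numerator and denominator: v_11(110/7) = 1. Step 2 — apply |x|_p = p^{-v_p(x)} = 11^{-1} = 1/11.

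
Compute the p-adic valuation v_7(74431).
v_7(74431) = 4

v_7(n) is the largest exponent k such that 7^k divides n. Factor out: 74431 = 7^4 · 31. (Sign doesn't affect v_p.) So v_7(74431) = 4.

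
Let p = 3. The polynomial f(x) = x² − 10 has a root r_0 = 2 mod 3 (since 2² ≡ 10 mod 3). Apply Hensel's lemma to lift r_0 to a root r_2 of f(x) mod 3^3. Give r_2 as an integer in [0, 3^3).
r_2 = 8 (mod 27)

Hensel's recurrence: r_{i+1} = r_i − f(r_i)·(f′(r_i))^{-1} mod 3^{i+2}, with f′(x) = 2x. Iterate:
  r_0 = 2 (mod 3)
  r_1 = 8 (mod 9)
  r_2 = 8 (mod 27)
Final: r_2 = 8, and one checks f(r_2) ≡ 0 mod 3^3.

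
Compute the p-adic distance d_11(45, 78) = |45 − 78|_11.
d_11(45, 78) = 1/11

Step 1 — x − y = 45 − 78 = -33. Step 2 — v_11(-33) = 1 (factor: -33 = −(11^1 · 3); the sign does not affect v_p). Step 3 — |x − y|_11 = 11^{-1} = 1/11.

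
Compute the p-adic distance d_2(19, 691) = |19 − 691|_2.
d_2(19, 691) = 1/32

Step 1 — x − y = 19 − 691 = -672. Step 2 — v_2(-672) = 5 (factor: -672 = −(2^5 · 21); the sign does not affect v_p). Step 3 — |x − y|_2 = 2^{-5} = 1/32.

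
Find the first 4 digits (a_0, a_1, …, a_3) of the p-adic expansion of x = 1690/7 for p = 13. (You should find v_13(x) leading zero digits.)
(a_0, …, a_3) = (0, 0, 7, 7)

v_13(1690/7) = 2, so a_0 = ... = a_1 = 0. Factor out: x = 13^2 · u with u = 10/7 a unit in ℤ_13. Expand u iteratively via a_{v+i} = u_i mod 13, u_{i+1} = (u_i − a_{v+i})/13:
  u_0 = 10/7;  a_2 = 7;  u_1 = (u_0 − 7)/13 = -3/7
  u_1 = -3/7;  a_3 = 7;  u_2 = (u_1 − 7)/13 = -4/7
Digits: (0, 0, 7, 7).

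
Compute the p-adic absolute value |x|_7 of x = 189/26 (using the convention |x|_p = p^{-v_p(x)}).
|189/26|_7 = 1/7

Step 1 — compute v_7(x) by factoring powers of 7 out of the numerator and denominator: v_7(189/26) = 1. Step 2 — apply |x|_p = p^{-v_p(x)} = 7^{-1} = 1/7.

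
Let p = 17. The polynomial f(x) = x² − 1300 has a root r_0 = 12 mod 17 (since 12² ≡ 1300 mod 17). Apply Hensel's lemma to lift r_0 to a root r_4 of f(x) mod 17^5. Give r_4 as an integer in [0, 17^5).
r_4 = 737829 (mod 1419857)

Hensel's recurrence: r_{i+1} = r_i − f(r_i)·(f′(r_i))^{-1} mod 17^{i+2}, with f′(x) = 2x. Iterate:
  r_0 = 12 (mod 17)
  r_1 = 12 (mod 289)
  r_2 = 879 (mod 4913)
  r_3 = 69661 (mod 83521)
  r_4 = 737829 (mod 1419857)
Final: r_4 = 737829, and one checks f(r_4) ≡ 0 mod 17^5.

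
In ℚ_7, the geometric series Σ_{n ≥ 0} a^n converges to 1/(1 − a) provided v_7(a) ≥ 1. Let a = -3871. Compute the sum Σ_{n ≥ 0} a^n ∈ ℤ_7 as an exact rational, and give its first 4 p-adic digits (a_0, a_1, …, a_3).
Σ a^n = 1/(1 − a) = 1/3872;  first 4 digits = (1, 0, 5, 2)

v_7(a) = 2 ≥ 1, so the series converges in ℤ_7 to 1/(1 − a) = 1/(1 − (-3871)) = 1/3872. Expand this rational in ℤ_7: compute digits iteratively via d_i = x_i mod 7, x_{i+1} = (x_i − d_i)/7. The first 4 digits are (1, 0, 5, 2).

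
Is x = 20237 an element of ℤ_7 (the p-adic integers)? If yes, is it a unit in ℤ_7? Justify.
x ∈ ℤ_7 but not a unit; v_7(x) = 3 > 0

ℤ_7 = {x ∈ ℚ_7 : v_7(x) ≥ 0} and ℤ_7^× = {x ∈ ℤ_7 : v_7(x) = 0}. Here v_7(20237) = v_7(num) − v_7(den) = 3; compare against these criteria.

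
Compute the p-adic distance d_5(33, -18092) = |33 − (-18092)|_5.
d_5(33, -18092) = 1/625

Step 1 — x − y = 33 − (-18092) = 18125. Step 2 — v_5(18125) = 4 (factor: 18125 = (5^4 · 29); the sign does not affect v_p). Step 3 — |x − y|_5 = 5^{-4} = 1/625.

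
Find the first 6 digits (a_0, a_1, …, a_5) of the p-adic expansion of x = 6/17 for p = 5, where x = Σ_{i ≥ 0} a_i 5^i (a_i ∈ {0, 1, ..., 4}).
(a_0, …, a_5) = (3, 3, 4, 2, 0, 4)

v_5(6/17) = 0 (numerator and denominator both coprime to 5), so x ∈ ℤ_5^×. Compute digits iteratively via a_i = x_i mod 5, x_{i+1} = (x_i − a_i)/5, with x_0 = x:
  x_0 = 6/17;  a_0 = 3;  x_1 = (x_0 − 3)/5 = -9/17
  x_1 = -9/17;  a_1 = 3;  x_2 = (x_1 − 3)/5 = -12/17
  x_2 = -12/17;  a_2 = 4;  x_3 = (x_2 − 4)/5 = -16/17
  x_3 = -16/17;  a_3 = 2;  x_4 = (x_3 − 2)/5 = -10/17
  x_4 = -10/17;  a_4 = 0;  x_5 = (x_4 − 0)/5 = -2/17
  x_5 = -2/17;  a_5 = 4;  x_6 = (x_5 − 4)/5 = -14/17
Digits: (3, 3, 4, 2, 0, 4).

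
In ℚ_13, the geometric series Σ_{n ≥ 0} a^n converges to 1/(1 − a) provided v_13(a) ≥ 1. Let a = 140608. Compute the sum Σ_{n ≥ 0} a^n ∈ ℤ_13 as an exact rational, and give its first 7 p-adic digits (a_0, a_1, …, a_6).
Σ a^n = 1/(1 − a) = -1/140607;  first 7 digits = (1, 0, 0, 12, 4, 0, 1)

v_13(a) = 3 ≥ 1, so the series converges in ℤ_13 to 1/(1 − a) = 1/(1 − 140608) = -1/140607. Expand this rational in ℤ_13: compute digits iteratively via d_i = x_i mod 13, x_{i+1} = (x_i − d_i)/13. The first 7 digits are (1, 0, 0, 12, 4, 0, 1).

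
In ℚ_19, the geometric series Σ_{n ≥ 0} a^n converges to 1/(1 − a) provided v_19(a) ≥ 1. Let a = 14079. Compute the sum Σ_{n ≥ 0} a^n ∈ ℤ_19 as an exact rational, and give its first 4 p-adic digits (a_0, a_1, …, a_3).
Σ a^n = 1/(1 − a) = -1/14078;  first 4 digits = (1, 0, 1, 2)

v_19(a) = 2 ≥ 1, so the series converges in ℤ_19 to 1/(1 − a) = 1/(1 − 14079) = -1/14078. Expand this rational in ℤ_19: compute digits iteratively via d_i = x_i mod 19, x_{i+1} = (x_i − d_i)/19. The first 4 digits are (1, 0, 1, 2).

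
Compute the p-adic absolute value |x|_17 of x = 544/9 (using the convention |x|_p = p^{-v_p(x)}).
|544/9|_17 = 1/17

Step 1 — compute v_17(x) by factoring powers of 17 out of the numerator and denominator: v_17(544/9) = 1. Step 2 — apply |x|_p = p^{-v_p(x)} = 17^{-1} = 1/17.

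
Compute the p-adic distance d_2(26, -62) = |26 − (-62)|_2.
d_2(26, -62) = 1/8

Step 1 — x − y = 26 − (-62) = 88. Step 2 — v_2(88) = 3 (factor: 88 = (2^3 · 11); the sign does not affect v_p). Step 3 — |x − y|_2 = 2^{-3} = 1/8.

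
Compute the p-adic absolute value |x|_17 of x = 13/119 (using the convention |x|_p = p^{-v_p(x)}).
|13/119|_17 = 17

Step 1 — compute v_17(x) by factoring powers of 17 out of the numerator and denominator: v_17(13/119) = -1. Step 2 — apply |x|_p = p^{-v_p(x)} = 17^{1} = 17.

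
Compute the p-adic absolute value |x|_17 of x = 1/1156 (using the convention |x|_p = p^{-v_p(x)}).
|1/1156|_17 = 289

Step 1 — compute v_17(x) by factoring powers of 17 out of the numerator and denominator: v_17(1/1156) = -2. Step 2 — apply |x|_p = p^{-v_p(x)} = 17^{2} = 289.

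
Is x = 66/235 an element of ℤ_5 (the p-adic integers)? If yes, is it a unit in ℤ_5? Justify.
x ∉ ℤ_5 (v_5(x) = -1 < 0)

ℤ_5 = {x ∈ ℚ_5 : v_5(x) ≥ 0} and ℤ_5^× = {x ∈ ℤ_5 : v_5(x) = 0}. Here v_5(66/235) = v_5(num) − v_5(den) = -1; compare against these criteria.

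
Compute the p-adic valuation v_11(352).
v_11(352) = 1

v_11(n) is the largest exponent k such that 11^k divides n. Factor out: 352 = 11^1 · 32. (Sign doesn't affect v_p.) So v_11(352) = 1.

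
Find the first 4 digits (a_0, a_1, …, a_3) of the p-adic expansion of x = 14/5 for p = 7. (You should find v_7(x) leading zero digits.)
(a_0, …, a_3) = (0, 6, 2, 1)

v_7(14/5) = 1, so a_0 = ... = a_0 = 0. Factor out: x = 7^1 · u with u = 2/5 a unit in ℤ_7. Expand u iteratively via a_{v+i} = u_i mod 7, u_{i+1} = (u_i − a_{v+i})/7:
  u_0 = 2/5;  a_1 = 6;  u_1 = (u_0 − 6)/7 = -4/5
  u_1 = -4/5;  a_2 = 2;  u_2 = (u_1 − 2)/7 = -2/5
  u_2 = -2/5;  a_3 = 1;  u_3 = (u_2 − 1)/7 = -1/5
Digits: (0, 6, 2, 1).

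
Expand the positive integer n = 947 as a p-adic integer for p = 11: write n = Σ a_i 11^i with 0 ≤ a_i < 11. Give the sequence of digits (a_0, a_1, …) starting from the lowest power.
(a_0, a_1, …) = (1, 9, 7)

Repeated division by 11 gives the digits low-to-high: 947 = 1 + 9·11^1 + 7·11^2. Digit sequence: (1, 9, 7).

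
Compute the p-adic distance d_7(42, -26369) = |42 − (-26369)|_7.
d_7(42, -26369) = 1/2401

Step 1 — x − y = 42 − (-26369) = 26411. Step 2 — v_7(26411) = 4 (factor: 26411 = (7^4 · 11); the sign does not affect v_p). Step 3 — |x − y|_7 = 7^{-4} = 1/2401.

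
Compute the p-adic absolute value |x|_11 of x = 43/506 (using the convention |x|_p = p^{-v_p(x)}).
|43/506|_11 = 11

Step 1 — compute v_11(x) by factoring powers of 11 out of the numerator and denominator: v_11(43/506) = -1. Step 2 — apply |x|_p = p^{-v_p(x)} = 11^{1} = 11.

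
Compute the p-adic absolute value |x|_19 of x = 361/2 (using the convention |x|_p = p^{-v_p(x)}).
|361/2|_19 = 1/361

Step 1 — compute v_19(x) by factoring powers of 19 out of the numerator and denominator: v_19(361/2) = 2. Step 2 — apply |x|_p = p^{-v_p(x)} = 19^{-2} = 1/361.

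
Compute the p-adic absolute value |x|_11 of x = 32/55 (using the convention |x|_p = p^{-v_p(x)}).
|32/55|_11 = 11

Step 1 — compute v_11(x) by factoring powers of 11 out of the numerator and denominator: v_11(32/55) = -1. Step 2 — apply |x|_p = p^{-v_p(x)} = 11^{1} = 11.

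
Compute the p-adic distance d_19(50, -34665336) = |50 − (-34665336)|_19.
d_19(50, -34665336) = 1/2476099

Step 1 — x − y = 50 − (-34665336) = 34665386. Step 2 — v_19(34665386) = 5 (factor: 34665386 = (19^5 · 14); the sign does not affect v_p). Step 3 — |x − y|_19 = 19^{-5} = 1/2476099.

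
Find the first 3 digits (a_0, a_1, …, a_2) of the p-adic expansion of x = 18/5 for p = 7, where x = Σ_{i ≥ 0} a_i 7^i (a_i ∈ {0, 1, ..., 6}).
(a_0, …, a_2) = (5, 4, 5)

v_7(18/5) = 0 (numerator and denominator both coprime to 7), so x ∈ ℤ_7^×. Compute digits iteratively via a_i = x_i mod 7, x_{i+1} = (x_i − a_i)/7, with x_0 = x:
  x_0 = 18/5;  a_0 = 5;  x_1 = (x_0 − 5)/7 = -1/5
  x_1 = -1/5;  a_1 = 4;  x_2 = (x_1 − 4)/7 = -3/5
  x_2 = -3/5;  a_2 = 5;  x_3 = (x_2 − 5)/7 = -4/5
Digits: (5, 4, 5).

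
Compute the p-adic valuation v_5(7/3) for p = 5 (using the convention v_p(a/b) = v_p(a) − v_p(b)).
v_5(7/3) = 0

Factor powers of 5 from the numerator and denominator of the reduced fraction: 7 = 5^0 · 7 and 3 = 5^0 · 3. Apply v_p(a/b) = v_p(a) − v_p(b): v_5(7/3) = 0 − 0 = 0.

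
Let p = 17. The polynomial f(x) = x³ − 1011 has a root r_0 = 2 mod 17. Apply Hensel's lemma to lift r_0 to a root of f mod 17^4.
r_3 = 68121 (mod 83521)

Hensel: r_{i+1} = r_i − f(r_i)/f′(r_i) mod 17^{i+2}, where f′(x) = 3x². Iterate:
  r_0 = 2 (mod 17)
  r_1 = 206 (mod 289)
  r_2 = 4252 (mod 4913)
  r_3 = 68121 (mod 83521)
Final: r = 68121 with f(r) ≡ 0 mod 17^4.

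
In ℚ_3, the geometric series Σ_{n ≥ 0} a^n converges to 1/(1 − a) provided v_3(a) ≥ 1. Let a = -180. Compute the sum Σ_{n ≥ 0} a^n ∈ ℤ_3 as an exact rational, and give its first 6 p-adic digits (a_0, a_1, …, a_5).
Σ a^n = 1/(1 − a) = 1/181;  first 6 digits = (1, 0, 1, 2, 1, 0)

v_3(a) = 2 ≥ 1, so the series converges in ℤ_3 to 1/(1 − a) = 1/(1 − (-180)) = 1/181. Expand this rational in ℤ_3: compute digits iteratively via d_i = x_i mod 3, x_{i+1} = (x_i − d_i)/3. The first 6 digits are (1, 0, 1, 2, 1, 0).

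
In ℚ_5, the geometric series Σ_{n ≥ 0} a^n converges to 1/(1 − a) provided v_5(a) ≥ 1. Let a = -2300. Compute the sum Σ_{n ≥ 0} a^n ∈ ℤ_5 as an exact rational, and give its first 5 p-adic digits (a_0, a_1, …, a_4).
Σ a^n = 1/(1 − a) = 1/2301;  first 5 digits = (1, 0, 3, 1, 0)

v_5(a) = 2 ≥ 1, so the series converges in ℤ_5 to 1/(1 − a) = 1/(1 − (-2300)) = 1/2301. Expand this rational in ℤ_5: compute digits iteratively via d_i = x_i mod 5, x_{i+1} = (x_i − d_i)/5. The first 5 digits are (1, 0, 3, 1, 0).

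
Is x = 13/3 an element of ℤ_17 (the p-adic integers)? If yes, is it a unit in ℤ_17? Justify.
x ∈ ℤ_17^× (unit); v_17(x) = 0

ℤ_17 = {x ∈ ℚ_17 : v_17(x) ≥ 0} and ℤ_17^× = {x ∈ ℤ_17 : v_17(x) = 0}. Here v_17(13/3) = v_17(num) − v_17(den) = 0; compare against these criteria.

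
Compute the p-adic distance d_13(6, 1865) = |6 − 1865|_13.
d_13(6, 1865) = 1/169

Step 1 — x − y = 6 − 1865 = -1859. Step 2 — v_13(-1859) = 2 (factor: -1859 = −(13^2 · 11); the sign does not affect v_p). Step 3 — |x − y|_13 = 13^{-2} = 1/169.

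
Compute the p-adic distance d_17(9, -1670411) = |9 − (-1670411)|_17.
d_17(9, -1670411) = 1/83521

Step 1 — x − y = 9 − (-1670411) = 1670420. Step 2 — v_17(1670420) = 4 (factor: 1670420 = (17^4 · 20); the sign does not affect v_p). Step 3 — |x − y|_17 = 17^{-4} = 1/83521.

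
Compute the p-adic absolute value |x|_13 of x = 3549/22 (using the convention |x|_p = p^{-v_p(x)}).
|3549/22|_13 = 1/169

Step 1 — compute v_13(x) by factoring powers of 13 out of the numerator and denominator: v_13(3549/22) = 2. Step 2 — apply |x|_p = p^{-v_p(x)} = 13^{-2} = 1/169.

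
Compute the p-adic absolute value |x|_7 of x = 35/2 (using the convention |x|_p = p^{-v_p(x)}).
|35/2|_7 = 1/7

Step 1 — compute v_7(x) by factoring powers of 7 out of the numerator and denominator: v_7(35/2) = 1. Step 2 — apply |x|_p = p^{-v_p(x)} = 7^{-1} = 1/7.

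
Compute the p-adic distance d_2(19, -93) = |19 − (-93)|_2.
d_2(19, -93) = 1/16

Step 1 — x − y = 19 − (-93) = 112. Step 2 — v_2(112) = 4 (factor: 112 = (2^4 · 7); the sign does not affect v_p). Step 3 — |x − y|_2 = 2^{-4} = 1/16.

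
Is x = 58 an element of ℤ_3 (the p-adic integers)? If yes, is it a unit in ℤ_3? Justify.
x ∈ ℤ_3^× (unit); v_3(x) = 0

ℤ_3 = {x ∈ ℚ_3 : v_3(x) ≥ 0} and ℤ_3^× = {x ∈ ℤ_3 : v_3(x) = 0}. Here v_3(58) = v_3(num) − v_3(den) = 0; compare against these criteria.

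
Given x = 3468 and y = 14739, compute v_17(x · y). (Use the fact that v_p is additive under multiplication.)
v_17(51114852) = 5

v_p(x) = 2 (factor: 3468 = 17^2 · 12); v_p(y) = 3 (factor: 14739 = 17^3 · 3). Additivity: v_p(xy) = v_p(x) + v_p(y) = 2 + 3 = 5. (Direct check: xy = 51114852 = 17^5 · (36).)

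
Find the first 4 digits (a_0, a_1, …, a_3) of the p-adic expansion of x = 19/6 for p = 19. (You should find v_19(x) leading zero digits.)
(a_0, …, a_3) = (0, 16, 15, 15)

v_19(19/6) = 1, so a_0 = ... = a_0 = 0. Factor out: x = 19^1 · u with u = 1/6 a unit in ℤ_19. Expand u iteratively via a_{v+i} = u_i mod 19, u_{i+1} = (u_i − a_{v+i})/19:
  u_0 = 1/6;  a_1 = 16;  u_1 = (u_0 − 16)/19 = -5/6
  u_1 = -5/6;  a_2 = 15;  u_2 = (u_1 − 15)/19 = -5/6
  u_2 = -5/6;  a_3 = 15;  u_3 = (u_2 − 15)/19 = -5/6
Digits: (0, 16, 15, 15).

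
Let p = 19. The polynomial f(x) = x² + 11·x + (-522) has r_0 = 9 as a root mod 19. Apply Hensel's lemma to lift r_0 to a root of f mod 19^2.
r_1 = 332 (mod 361)

Hensel: r_{i+1} = r_i − f(r_i)·(f′(r_i))^{-1} mod 19^{i+2}, f′(x) = 2x + 11. Iterate:
  r_0 = 9 (mod 19)
  r_1 = 332 (mod 361)
Final: r = 332 satisfies f(r) ≡ 0 mod 19^2.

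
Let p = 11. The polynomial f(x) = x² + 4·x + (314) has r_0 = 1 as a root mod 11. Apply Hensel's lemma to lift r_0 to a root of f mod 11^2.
r_1 = 89 (mod 121)

Hensel: r_{i+1} = r_i − f(r_i)·(f′(r_i))^{-1} mod 11^{i+2}, f′(x) = 2x + 4. Iterate:
  r_0 = 1 (mod 11)
  r_1 = 89 (mod 121)
Final: r = 89 satisfies f(r) ≡ 0 mod 11^2.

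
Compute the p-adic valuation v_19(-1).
v_19(-1) = 0

v_19(n) is the largest exponent k such that 19^k divides n. Factor out: -1 = -19^0 · 1. (Sign doesn't affect v_p.) So v_19(-1) = 0.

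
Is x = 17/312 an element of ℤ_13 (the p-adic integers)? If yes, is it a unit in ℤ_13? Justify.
x ∉ ℤ_13 (v_13(x) = -1 < 0)

ℤ_13 = {x ∈ ℚ_13 : v_13(x) ≥ 0} and ℤ_13^× = {x ∈ ℤ_13 : v_13(x) = 0}. Here v_13(17/312) = v_13(num) − v_13(den) = -1; compare against these criteria.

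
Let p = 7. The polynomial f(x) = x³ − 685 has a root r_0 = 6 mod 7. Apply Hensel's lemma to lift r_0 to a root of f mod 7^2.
r_1 = 48 (mod 49)

Hensel: r_{i+1} = r_i − f(r_i)/f′(r_i) mod 7^{i+2}, where f′(x) = 3x². Iterate:
  r_0 = 6 (mod 7)
  r_1 = 48 (mod 49)
Final: r = 48 with f(r) ≡ 0 mod 7^2.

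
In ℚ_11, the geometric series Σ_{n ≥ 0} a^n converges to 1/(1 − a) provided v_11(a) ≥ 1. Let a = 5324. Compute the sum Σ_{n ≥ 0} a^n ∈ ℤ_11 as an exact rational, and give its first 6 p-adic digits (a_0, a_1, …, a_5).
Σ a^n = 1/(1 − a) = -1/5323;  first 6 digits = (1, 0, 0, 4, 0, 0)

v_11(a) = 3 ≥ 1, so the series converges in ℤ_11 to 1/(1 − a) = 1/(1 − 5324) = -1/5323. Expand this rational in ℤ_11: compute digits iteratively via d_i = x_i mod 11, x_{i+1} = (x_i − d_i)/11. The first 6 digits are (1, 0, 0, 4, 0, 0).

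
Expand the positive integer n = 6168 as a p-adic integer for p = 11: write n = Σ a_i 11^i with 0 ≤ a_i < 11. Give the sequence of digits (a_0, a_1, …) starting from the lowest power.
(a_0, a_1, …) = (8, 10, 6, 4)

Repeated division by 11 gives the digits low-to-high: 6168 = 8 + 10·11^1 + 6·11^2 + 4·11^3. Digit sequence: (8, 10, 6, 4).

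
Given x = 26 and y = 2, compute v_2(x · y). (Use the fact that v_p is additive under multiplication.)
v_2(52) = 2

v_p(x) = 1 (factor: 26 = 2^1 · 13); v_p(y) = 1 (factor: 2 = 2^1 · 1). Additivity: v_p(xy) = v_p(x) + v_p(y) = 1 + 1 = 2. (Direct check: xy = 52 = 2^2 · (13).)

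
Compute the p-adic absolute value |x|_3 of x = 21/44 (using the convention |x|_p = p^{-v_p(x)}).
|21/44|_3 = 1/3

Step 1 — compute v_3(x) by factoring powers of 3 out of the numerator and denominator: v_3(21/44) = 1. Step 2 — apply |x|_p = p^{-v_p(x)} = 3^{-1} = 1/3.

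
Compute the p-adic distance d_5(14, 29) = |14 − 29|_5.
d_5(14, 29) = 1/5

Step 1 — x − y = 14 − 29 = -15. Step 2 — v_5(-15) = 1 (factor: -15 = −(5^1 · 3); the sign does not affect v_p). Step 3 — |x − y|_5 = 5^{-1} = 1/5.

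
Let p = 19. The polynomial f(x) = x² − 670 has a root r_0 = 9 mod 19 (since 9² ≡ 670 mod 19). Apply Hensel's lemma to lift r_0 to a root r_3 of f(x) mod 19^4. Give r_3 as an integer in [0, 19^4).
r_3 = 101944 (mod 130321)

Hensel's recurrence: r_{i+1} = r_i − f(r_i)·(f′(r_i))^{-1} mod 19^{i+2}, with f′(x) = 2x. Iterate:
  r_0 = 9 (mod 19)
  r_1 = 142 (mod 361)
  r_2 = 5918 (mod 6859)
  r_3 = 101944 (mod 130321)
Final: r_3 = 101944, and one checks f(r_3) ≡ 0 mod 19^4.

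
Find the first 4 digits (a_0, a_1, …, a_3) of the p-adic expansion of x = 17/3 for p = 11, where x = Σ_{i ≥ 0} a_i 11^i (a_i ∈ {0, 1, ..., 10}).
(a_0, …, a_3) = (2, 4, 7, 3)

v_11(17/3) = 0 (numerator and denominator both coprime to 11), so x ∈ ℤ_11^×. Compute digits iteratively via a_i = x_i mod 11, x_{i+1} = (x_i − a_i)/11, with x_0 = x:
  x_0 = 17/3;  a_0 = 2;  x_1 = (x_0 − 2)/11 = 1/3
  x_1 = 1/3;  a_1 = 4;  x_2 = (x_1 − 4)/11 = -1/3
  x_2 = -1/3;  a_2 = 7;  x_3 = (x_2 − 7)/11 = -2/3
  x_3 = -2/3;  a_3 = 3;  x_4 = (x_3 − 3)/11 = -1/3
Digits: (2, 4, 7, 3).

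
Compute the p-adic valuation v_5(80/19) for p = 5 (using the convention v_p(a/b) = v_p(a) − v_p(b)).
v_5(80/19) = 1

Factor powers of 5 from the numerator and denominator of the reduced fraction: 80 = 5^1 · 16 and 19 = 5^0 · 19. Apply v_p(a/b) = v_p(a) − v_p(b): v_5(80/19) = 1 − 0 = 1.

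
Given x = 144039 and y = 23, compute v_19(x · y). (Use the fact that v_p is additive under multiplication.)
v_19(3312897) = 3

v_p(x) = 3 (factor: 144039 = 19^3 · 21); v_p(y) = 0 (factor: 23 = 19^0 · 23). Additivity: v_p(xy) = v_p(x) + v_p(y) = 3 + 0 = 3. (Direct check: xy = 3312897 = 19^3 · (483).)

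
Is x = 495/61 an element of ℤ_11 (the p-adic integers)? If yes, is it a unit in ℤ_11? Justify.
x ∈ ℤ_11 but not a unit; v_11(x) = 1 > 0

ℤ_11 = {x ∈ ℚ_11 : v_11(x) ≥ 0} and ℤ_11^× = {x ∈ ℤ_11 : v_11(x) = 0}. Here v_11(495/61) = v_11(num) − v_11(den) = 1; compare against these criteria.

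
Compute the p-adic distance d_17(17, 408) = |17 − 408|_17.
d_17(17, 408) = 1/17

Step 1 — x − y = 17 − 408 = -391. Step 2 — v_17(-391) = 1 (factor: -391 = −(17^1 · 23); the sign does not affect v_p). Step 3 — |x − y|_17 = 17^{-1} = 1/17.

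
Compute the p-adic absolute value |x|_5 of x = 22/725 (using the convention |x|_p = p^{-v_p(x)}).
|22/725|_5 = 25

Step 1 — compute v_5(x) by factoring powers of 5 out of the numerator and denominator: v_5(22/725) = -2. Step 2 — apply |x|_p = p^{-v_p(x)} = 5^{2} = 25.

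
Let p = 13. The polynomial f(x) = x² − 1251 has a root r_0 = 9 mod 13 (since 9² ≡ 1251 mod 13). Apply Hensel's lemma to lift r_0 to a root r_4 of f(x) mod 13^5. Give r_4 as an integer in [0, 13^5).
r_4 = 80518 (mod 371293)

Hensel's recurrence: r_{i+1} = r_i − f(r_i)·(f′(r_i))^{-1} mod 13^{i+2}, with f′(x) = 2x. Iterate:
  r_0 = 9 (mod 13)
  r_1 = 74 (mod 169)
  r_2 = 1426 (mod 2197)
  r_3 = 23396 (mod 28561)
  r_4 = 80518 (mod 371293)
Final: r_4 = 80518, and one checks f(r_4) ≡ 0 mod 13^5.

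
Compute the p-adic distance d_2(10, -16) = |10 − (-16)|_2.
d_2(10, -16) = 1/2

Step 1 — x − y = 10 − (-16) = 26. Step 2 — v_2(26) = 1 (factor: 26 = (2^1 · 13); the sign does not affect v_p). Step 3 — |x − y|_2 = 2^{-1} = 1/2.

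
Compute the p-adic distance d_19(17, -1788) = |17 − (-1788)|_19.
d_19(17, -1788) = 1/361

Step 1 — x − y = 17 − (-1788) = 1805. Step 2 — v_19(1805) = 2 (factor: 1805 = (19^2 · 5); the sign does not affect v_p). Step 3 — |x − y|_19 = 19^{-2} = 1/361.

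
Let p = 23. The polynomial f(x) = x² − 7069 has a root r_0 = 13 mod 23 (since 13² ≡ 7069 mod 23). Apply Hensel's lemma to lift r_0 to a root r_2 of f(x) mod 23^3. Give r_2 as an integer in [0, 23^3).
r_2 = 1784 (mod 12167)

Hensel's recurrence: r_{i+1} = r_i − f(r_i)·(f′(r_i))^{-1} mod 23^{i+2}, with f′(x) = 2x. Iterate:
  r_0 = 13 (mod 23)
  r_1 = 197 (mod 529)
  r_2 = 1784 (mod 12167)
Final: r_2 = 1784, and one checks f(r_2) ≡ 0 mod 23^3.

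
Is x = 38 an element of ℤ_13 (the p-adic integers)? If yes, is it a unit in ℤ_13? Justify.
x ∈ ℤ_13^× (unit); v_13(x) = 0

ℤ_13 = {x ∈ ℚ_13 : v_13(x) ≥ 0} and ℤ_13^× = {x ∈ ℤ_13 : v_13(x) = 0}. Here v_13(38) = v_13(num) − v_13(den) = 0; compare against these criteria.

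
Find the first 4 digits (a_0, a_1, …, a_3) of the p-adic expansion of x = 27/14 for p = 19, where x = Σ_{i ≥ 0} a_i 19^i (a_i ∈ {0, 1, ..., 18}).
(a_0, …, a_3) = (6, 12, 17, 14)

v_19(27/14) = 0 (numerator and denominator both coprime to 19), so x ∈ ℤ_19^×. Compute digits iteratively via a_i = x_i mod 19, x_{i+1} = (x_i − a_i)/19, with x_0 = x:
  x_0 = 27/14;  a_0 = 6;  x_1 = (x_0 − 6)/19 = -3/14
  x_1 = -3/14;  a_1 = 12;  x_2 = (x_1 − 12)/19 = -9/14
  x_2 = -9/14;  a_2 = 17;  x_3 = (x_2 − 17)/19 = -13/14
  x_3 = -13/14;  a_3 = 14;  x_4 = (x_3 − 14)/19 = -11/14
Digits: (6, 12, 17, 14).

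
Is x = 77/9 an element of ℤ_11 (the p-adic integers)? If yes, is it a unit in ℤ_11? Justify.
x ∈ ℤ_11 but not a unit; v_11(x) = 1 > 0

ℤ_11 = {x ∈ ℚ_11 : v_11(x) ≥ 0} and ℤ_11^× = {x ∈ ℤ_11 : v_11(x) = 0}. Here v_11(77/9) = v_11(num) − v_11(den) = 1; compare against these criteria.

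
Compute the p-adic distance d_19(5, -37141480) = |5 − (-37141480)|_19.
d_19(5, -37141480) = 1/2476099

Step 1 — x − y = 5 − (-37141480) = 37141485. Step 2 — v_19(37141485) = 5 (factor: 37141485 = (19^5 · 15); the sign does not affect v_p). Step 3 — |x − y|_19 = 19^{-5} = 1/2476099.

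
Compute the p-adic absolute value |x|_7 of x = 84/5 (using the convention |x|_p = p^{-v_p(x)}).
|84/5|_7 = 1/7

Step 1 — compute v_7(x) by factoring powers of 7 out of the numerator and denominator: v_7(84/5) = 1. Step 2 — apply |x|_p = p^{-v_p(x)} = 7^{-1} = 1/7.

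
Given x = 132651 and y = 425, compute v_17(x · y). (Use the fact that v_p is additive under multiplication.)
v_17(56376675) = 4

v_p(x) = 3 (factor: 132651 = 17^3 · 27); v_p(y) = 1 (factor: 425 = 17^1 · 25). Additivity: v_p(xy) = v_p(x) + v_p(y) = 3 + 1 = 4. (Direct check: xy = 56376675 = 17^4 · (675).)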